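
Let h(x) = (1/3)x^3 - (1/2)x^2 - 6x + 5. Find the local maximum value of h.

Critical points: h'(x) = x^2 - x - 6 vanishes at x = -2, 3.
Second-derivative test with h''(x) = 2x - 1: h''(-2) = -5 < 0 ⇒ local maximum; h''(3) = 5 > 0 ⇒ local minimum.
The local maximum is h(-2) = 37/3.

37/3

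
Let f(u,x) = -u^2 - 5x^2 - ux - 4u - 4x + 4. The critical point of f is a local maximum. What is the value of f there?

156/19

∂f/∂u = -2u - x - 4 = 0 and ∂f/∂x = -u - 10x - 4 = 0, so (u, x) = (-36/19, -4/19).
The Hessian has f_{uu} = -2, f_{xx} = -10, f_{ux} = -1, giving D = 19 > 0 with f_{uu} < 0, so the point is a local maximum.
f(-36/19, -4/19) = 156/19.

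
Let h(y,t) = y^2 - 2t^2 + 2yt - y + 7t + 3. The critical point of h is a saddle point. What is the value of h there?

97/12

∂h/∂y = 2y + 2t - 1 = 0 and ∂h/∂t = 2y - 4t + 7 = 0, so (y, t) = (-5/6, 4/3).
The Hessian has h_{yy} = 2, h_{tt} = -4, h_{yt} = 2, giving D = -12 < 0, so the point is a saddle point.
h(-5/6, 4/3) = 97/12.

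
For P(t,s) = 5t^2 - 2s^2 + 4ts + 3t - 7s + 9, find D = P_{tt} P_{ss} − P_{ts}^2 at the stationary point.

-56

∂P/∂t = 10t + 4s + 3 = 0 and ∂P/∂s = 4t - 4s - 7 = 0, so (t, s) = (2/7, -41/28).
The Hessian has P_{tt} = 10, P_{ss} = -4, P_{ts} = 4, giving D = -56 < 0, so the point is a saddle point.
D = (10)·(-4) − (4)^2 = -56.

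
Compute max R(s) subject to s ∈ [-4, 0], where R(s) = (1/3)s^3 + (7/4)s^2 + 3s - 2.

R'(s) = s^2 + (7/2)s + 3, which vanishes at s = -2 and s = -3/2.
Evaluating at the critical points and endpoints: R(-4) = -22/3,  R(-2) = -11/3,  R(-3/2) = -59/16,  R(0) = -2.
The maximum over the interval is -2, attained at s = 0.

-2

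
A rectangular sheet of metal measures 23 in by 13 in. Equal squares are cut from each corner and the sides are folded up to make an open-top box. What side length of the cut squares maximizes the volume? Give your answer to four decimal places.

With cut size x, the volume is V(x) = x(23 − 2x)(13 − 2x) for 0 < x < 6.5.
V'(x) = 12x^2 − 144x + 299. Setting V'(x) = 0 gives x ≈ 2.6708 (the root in (0, 6.5)).
V''(x) = 24x − 144 is negative there, so this is the maximum; V ≈ 361.1859.

2.6708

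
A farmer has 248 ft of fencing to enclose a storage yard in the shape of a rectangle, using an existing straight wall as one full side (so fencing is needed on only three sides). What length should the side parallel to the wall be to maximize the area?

Let the sides perpendicular to the wall have length x and the parallel side y, so 2x + y = 248 and the area is A = xy = x(248 − 2x).
A'(x) = 248 − 4x = 0 gives x = 62, and A''(x) = −4 < 0 confirms a maximum.
Then y = 248 − 2·62 = 124 and A = 7688.

124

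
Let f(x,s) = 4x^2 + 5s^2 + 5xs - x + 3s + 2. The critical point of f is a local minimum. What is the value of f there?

54/55

∂f/∂x = 8x + 5s - 1 = 0 and ∂f/∂s = 5x + 10s + 3 = 0, so (x, s) = (5/11, -29/55).
The Hessian has f_{xx} = 8, f_{ss} = 10, f_{xs} = 5, giving D = 55 > 0 with f_{xx} > 0, so the point is a local minimum.
f(5/11, -29/55) = 54/55.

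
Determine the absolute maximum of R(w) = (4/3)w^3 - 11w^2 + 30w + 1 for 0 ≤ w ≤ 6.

73

R'(w) = 4w^2 - 22w + 30, which vanishes at w = 5/2 and w = 3.
Candidates: R(0) = 1,  R(5/2) = 337/12,  R(3) = 28,  R(6) = 73.
So the maximum is R(6) = 73.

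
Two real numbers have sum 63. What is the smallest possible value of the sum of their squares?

With a + b = 63, a^2 + b^2 = a^2 + (63 − a)^2.
The derivative 2a − 2(63 − a) = 4a − 126 vanishes at a = 63/2; second derivative 4 > 0, a minimum.
The minimum is 2·(63/2)^2 = 3969/2.

3969/2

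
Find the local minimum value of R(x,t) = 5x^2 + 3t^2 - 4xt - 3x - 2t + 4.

105/44

∂R/∂x = 10x - 4t - 3 = 0 and ∂R/∂t = -4x + 6t - 2 = 0, so (x, t) = (13/22, 8/11).
The Hessian has R_{xx} = 10, R_{tt} = 6, R_{xt} = -4, giving D = 44 > 0 with R_{xx} > 0, so the point is a local minimum.
R(13/22, 8/11) = 105/44.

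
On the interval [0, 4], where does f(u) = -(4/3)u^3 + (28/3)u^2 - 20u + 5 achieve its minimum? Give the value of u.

4

f'(u) = -4u^2 + (56/3)u - 20, which vanishes at u = 5/3 and u = 3.
Evaluating at the critical points and endpoints: f(0) = 5,  f(5/3) = -695/81,  f(3) = -7,  f(4) = -11.
So the minimum is f(4) = -11.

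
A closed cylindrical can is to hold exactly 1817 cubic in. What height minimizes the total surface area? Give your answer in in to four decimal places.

With radius r and height h, πr²h = 1817 so h = 1817/(πr²), and S(r) = 2πr² + 2πrh = 2πr² + 2·1817/r.
S'(r) = 4πr − 2·1817/r² = 0 ⇒ r³ = 1817/(2π), so r ≈ 6.6129 and h = 2r ≈ 13.2258.
S''(r) = 4π + 4·1817/r³ > 0, so this is the minimum; S ≈ 824.2985.

13.2258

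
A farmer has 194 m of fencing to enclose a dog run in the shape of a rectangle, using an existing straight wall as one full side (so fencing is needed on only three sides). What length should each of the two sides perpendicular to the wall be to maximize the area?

Let the sides perpendicular to the wall have length x and the parallel side y, so 2x + y = 194 and the area is A = xy = x(194 − 2x).
A'(x) = 194 − 4x = 0 gives x = 97/2, and A''(x) = −4 < 0 confirms a maximum.
Then y = 194 − 2·97/2 = 97 and A = 9409/2.

97/2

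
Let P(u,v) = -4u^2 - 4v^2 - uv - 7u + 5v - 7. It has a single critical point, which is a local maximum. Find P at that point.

∂P/∂u = -8u - v - 7 = 0 and ∂P/∂v = -u - 8v + 5 = 0, so (u, v) = (-61/63, 47/63).
The Hessian has P_{uu} = -8, P_{vv} = -8, P_{uv} = -1, giving D = 63 > 0 with P_{uu} < 0, so the point is a local maximum.
P(-61/63, 47/63) = -110/63.

-110/63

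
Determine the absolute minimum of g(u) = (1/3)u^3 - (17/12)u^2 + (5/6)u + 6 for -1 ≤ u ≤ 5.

The derivative is u^2 - (17/6)u + 5/6, which vanishes at u = 1/3 and u = 5/2.
Compare values at every candidate in [-1, 5]: g(-1) = 41/12,  g(1/3) = 1987/324,  g(5/2) = 71/16,  g(5) = 197/12.
So the minimum is g(-1) = 41/12.

41/12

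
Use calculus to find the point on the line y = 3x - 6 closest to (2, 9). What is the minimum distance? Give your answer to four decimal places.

2.8460

Minimize D(x)^2 = (x - 2)^2 + (3x - 15)^2.
d/dx[D^2] = 2(x - 2) + 2·3·(3x - 15) = 0 ⇒ x = 47/10.
Then y = 81/10 and the distance is √(81/10) ≈ 2.8460.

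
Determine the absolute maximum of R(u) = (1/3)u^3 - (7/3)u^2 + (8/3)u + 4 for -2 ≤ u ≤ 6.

8

R'(u) = u^2 - (14/3)u + 8/3, which vanishes at u = 2/3 and u = 4.
Compare values at every candidate in [-2, 6]: R(-2) = -40/3,  R(2/3) = 392/81,  R(4) = -4/3,  R(6) = 8.
So the maximum is R(6) = 8.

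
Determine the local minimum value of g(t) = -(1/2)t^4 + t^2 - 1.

g'(t) = -2t^3 + 2t = 0 at t = -1, 0, 1.
Second-derivative test with g''(t) = -6t^2 + 2: g''(-1) = -4 < 0 ⇒ local maximum; g''(0) = 2 > 0 ⇒ local minimum; g''(1) = -4 < 0 ⇒ local maximum.
Thus g has its local minimum at t = 0, with value -1.

-1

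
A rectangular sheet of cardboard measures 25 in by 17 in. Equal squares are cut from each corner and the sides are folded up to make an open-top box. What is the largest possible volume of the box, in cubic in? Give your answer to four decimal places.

631.4972

With cut size x, the volume is V(x) = x(25 − 2x)(17 − 2x) for 0 < x < 8.5.
V'(x) = 12x^2 − 168x + 425. Setting V'(x) = 0 gives x ≈ 3.3144 (the root in (0, 8.5)).
V''(x) = 24x − 168 is negative there, so this is the maximum; V ≈ 631.4972.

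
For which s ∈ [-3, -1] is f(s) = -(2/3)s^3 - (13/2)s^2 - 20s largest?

-5/2

f'(s) = -2s^2 - 13s - 20, whose only zero in [-3, -1] is s = -5/2.
Evaluating at the critical points and endpoints: f(-3) = 39/2; f(-5/2) = 475/24; f(-1) = 85/6.
Hence the absolute maximum is 475/24 at s = -5/2.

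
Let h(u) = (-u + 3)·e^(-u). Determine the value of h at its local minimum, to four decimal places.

-0.0183

By the product rule, h'(u) = (u - 4)·e^(-u). Since e^(-u) > 0, the only critical point is u = 4.
h''(4) has the same sign as 1 > 0, so this is a local minimum.
h(4) = (-1)·e^(-4) ≈ -0.0183.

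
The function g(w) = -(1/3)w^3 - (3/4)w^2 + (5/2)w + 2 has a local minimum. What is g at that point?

g'(w) = -w^2 - (3/2)w + 5/2 = 0 at w = -5/2, 1.
Since g''(w) = -2w - 3/2, we get g''(-5/2) = 7/2 > 0 ⇒ local minimum; g''(1) = -7/2 < 0 ⇒ local maximum.
So the local minimum value is g(-5/2) = -179/48.

-179/48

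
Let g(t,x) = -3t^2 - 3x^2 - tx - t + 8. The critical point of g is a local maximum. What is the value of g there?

∂g/∂t = -6t - x - 1 = 0 and ∂g/∂x = -t - 6x = 0, so (t, x) = (-6/35, 1/35).
The Hessian has g_{tt} = -6, g_{xx} = -6, g_{tx} = -1, giving D = 35 > 0 with g_{tt} < 0, so the point is a local maximum.
g(-6/35, 1/35) = 283/35.

283/35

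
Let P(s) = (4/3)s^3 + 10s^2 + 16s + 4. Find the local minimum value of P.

P'(s) = 4s^2 + 20s + 16 = 0 at s = -4, -1.
P''(s) = 8s + 20. P''(-4) = -12 < 0 ⇒ local maximum; P''(-1) = 12 > 0 ⇒ local minimum.
The local minimum is P(-1) = -10/3.

-10/3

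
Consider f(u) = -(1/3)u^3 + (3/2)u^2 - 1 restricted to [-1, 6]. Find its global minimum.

The derivative is -u^2 + 3u, which vanishes at u = 0 and u = 3.
Candidates: f(-1) = 5/6; f(0) = -1; f(3) = 7/2; f(6) = -19.
Hence the absolute minimum is -19 at u = 6.

-19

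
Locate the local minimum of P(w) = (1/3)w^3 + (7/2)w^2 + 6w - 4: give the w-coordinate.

-1

P'(w) = w^2 + 7w + 6. Setting P'(w) = 0 gives w ∈ {-6, -1}.
P''(w) = 2w + 7. P''(-6) = -5 < 0 ⇒ local maximum; P''(-1) = 5 > 0 ⇒ local minimum.
So the local minimum value is P(-1) = -41/6.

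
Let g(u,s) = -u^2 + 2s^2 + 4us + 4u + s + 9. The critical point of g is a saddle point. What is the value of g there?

77/8

∂g/∂u = -2u + 4s + 4 = 0 and ∂g/∂s = 4u + 4s + 1 = 0, so (u, s) = (1/2, -3/4).
The Hessian has g_{uu} = -2, g_{ss} = 4, g_{us} = 4, giving D = -24 < 0, so the point is a saddle point.
g(1/2, -3/4) = 77/8.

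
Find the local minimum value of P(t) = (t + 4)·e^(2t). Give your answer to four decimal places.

By the product rule, P'(t) = (2t + 9)·e^(2t). Since e^(2t) > 0, the only critical point is t = -9/2.
P''(-9/2) has the same sign as 2 > 0, so this is a local minimum.
P(-9/2) = (-1/2)·e^(-9) ≈ -0.0001.

-0.0001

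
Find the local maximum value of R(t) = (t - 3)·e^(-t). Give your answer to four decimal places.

0.0183

Differentiating with the product rule gives R'(t) = (-t + 4)·e^(-t). Since e^(-t) > 0, the only critical point is t = 4.
R''(4) has the same sign as -1 < 0, so this is a local maximum.
R(4) = (1)·e^(-4) ≈ 0.0183.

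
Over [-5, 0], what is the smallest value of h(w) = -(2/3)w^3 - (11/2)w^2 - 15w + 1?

1

The derivative is -2w^2 - 11w - 15, which vanishes at w = -3 and w = -5/2.
Evaluating at the critical points and endpoints: h(-5) = 131/6, h(-3) = 29/2, h(-5/2) = 349/24, h(0) = 1.
So the minimum is h(0) = 1.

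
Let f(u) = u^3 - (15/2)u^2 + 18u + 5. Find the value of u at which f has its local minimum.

Critical points: f'(u) = 3u^2 - 15u + 18 vanishes at u = 2, 3.
Since f''(u) = 6u - 15, we get f''(2) = -3 < 0 ⇒ local maximum; f''(3) = 3 > 0 ⇒ local minimum.
So the local minimum value is f(3) = 37/2.

3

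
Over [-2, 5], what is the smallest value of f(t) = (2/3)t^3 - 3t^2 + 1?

f'(t) = 2t^2 - 6t, which vanishes at t = 0 and t = 3.
Evaluating at the critical points and endpoints: f(-2) = -49/3, f(0) = 1, f(3) = -8, f(5) = 28/3.
The minimum over the interval is -49/3, attained at t = -2.

-49/3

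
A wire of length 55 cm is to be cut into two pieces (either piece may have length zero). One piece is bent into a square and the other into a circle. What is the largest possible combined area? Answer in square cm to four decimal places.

Let x be the length used for the square. Square side x/4; circle radius (55−x)/(2π).
A(x) = (x/4)² + π·((55−x)/(2π))² = x²/16 + (55−x)²/(4π) for 0 ≤ x ≤ 55. A'(x) = x/8 − (55−x)/(2π) = 0 gives x = 4·55/(π+4) ≈ 30.8055.
A'' > 0, so the interior critical point is a minimum; the maximum is at an endpoint. A(0) = 240.7219 and A(55) = 189.0625, so the largest area is 240.7219.

240.7219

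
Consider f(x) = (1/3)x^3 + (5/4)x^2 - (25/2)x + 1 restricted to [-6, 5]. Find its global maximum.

f'(x) = x^2 + (5/2)x - 25/2, which vanishes at x = -5 and x = 5/2.
Evaluating at the critical points and endpoints: f(-6) = 49,  f(-5) = 637/12,  f(5/2) = -827/48,  f(5) = 137/12.
Hence the absolute maximum is 637/12 at x = -5.

637/12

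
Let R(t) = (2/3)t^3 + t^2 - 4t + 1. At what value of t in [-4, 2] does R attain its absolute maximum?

Differentiating, R'(t) = 2t^2 + 2t - 4; which vanishes at t = -2 and t = 1.
Compare values at every candidate in [-4, 2]: R(-4) = -29/3,  R(-2) = 23/3,  R(1) = -4/3,  R(2) = 7/3.
So the maximum is R(-2) = 23/3.

-2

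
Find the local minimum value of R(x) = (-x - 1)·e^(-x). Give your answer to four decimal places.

By the product rule, R'(x) = (x)·e^(-x). Since e^(-x) > 0, the only critical point is x = 0.
R''(0) has the same sign as 1 > 0, so this is a local minimum.
R(0) = (-1)·e^(0) ≈ -1.0000.

-1.0000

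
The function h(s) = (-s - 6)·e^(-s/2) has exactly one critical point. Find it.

By the product rule, h'(s) = ((1/2)s + 2)·e^(-s/2). Since e^(-s/2) > 0, the only critical point is s = -4.
h''(-4) has the same sign as 1/2 > 0, so this is a local minimum.
h(-4) = (-2)·e^(2) ≈ -14.7781.

-4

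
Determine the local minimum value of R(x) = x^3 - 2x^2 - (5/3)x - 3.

Critical points: R'(x) = 3x^2 - 4x - 5/3 vanishes at x = -1/3, 5/3.
Second-derivative test with R''(x) = 6x - 4: R''(-1/3) = -6 < 0 ⇒ local maximum; R''(5/3) = 6 > 0 ⇒ local minimum.
The local minimum is R(5/3) = -181/27.

-181/27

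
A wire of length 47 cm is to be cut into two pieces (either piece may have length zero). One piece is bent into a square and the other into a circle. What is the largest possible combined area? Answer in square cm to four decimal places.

Let x be the length used for the square. Square side x/4; circle radius (47−x)/(2π).
A(x) = (x/4)² + π·((47−x)/(2π))² = x²/16 + (47−x)²/(4π) for 0 ≤ x ≤ 47. A'(x) = x/8 − (47−x)/(2π) = 0 gives x = 4·47/(π+4) ≈ 26.3247.
A'' > 0, so the interior critical point is a minimum; the maximum is at an endpoint. A(0) = 175.7866 and A(47) = 138.0625, so the largest area is 175.7866.

175.7866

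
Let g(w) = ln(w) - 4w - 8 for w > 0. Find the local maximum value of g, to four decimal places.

-10.3863

g'(w) = 1/w − 4 = 0 gives w = 1/4.
g''(w) = -1/w², which is negative for w > 0, so this is a local maximum.
g(1/4) = 1·ln(1/4) - 1 - 8 ≈ -10.3863.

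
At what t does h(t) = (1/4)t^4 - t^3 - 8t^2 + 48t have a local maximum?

3

Critical points: h'(t) = t^3 - 3t^2 - 16t + 48 vanishes at t = -4, 3, 4.
Since h''(t) = 3t^2 - 6t - 16, we get h''(-4) = 56 > 0 ⇒ local minimum; h''(3) = -7 < 0 ⇒ local maximum; h''(4) = 8 > 0 ⇒ local minimum.
The local maximum is h(3) = 261/4.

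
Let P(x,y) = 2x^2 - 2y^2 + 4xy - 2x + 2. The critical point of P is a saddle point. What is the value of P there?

7/4

∂P/∂x = 4x + 4y - 2 = 0 and ∂P/∂y = 4x - 4y = 0, so (x, y) = (1/4, 1/4).
The Hessian has P_{xx} = 4, P_{yy} = -4, P_{xy} = 4, giving D = -32 < 0, so the point is a saddle point.
P(1/4, 1/4) = 7/4.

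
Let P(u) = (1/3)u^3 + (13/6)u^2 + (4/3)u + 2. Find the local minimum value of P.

289/162

P'(u) = u^2 + (13/3)u + 4/3. Setting P'(u) = 0 gives u ∈ {-4, -1/3}.
Second-derivative test with P''(u) = 2u + 13/3: P''(-4) = -11/3 < 0 ⇒ local maximum; P''(-1/3) = 11/3 > 0 ⇒ local minimum.
So the local minimum value is P(-1/3) = 289/162.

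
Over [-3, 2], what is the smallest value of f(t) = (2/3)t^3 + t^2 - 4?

Differentiating, f'(t) = 2t^2 + 2t; which vanishes at t = -1 and t = 0.
Candidates: f(-3) = -13, f(-1) = -11/3, f(0) = -4, f(2) = 16/3.
The minimum over the interval is -13, attained at t = -3.

-13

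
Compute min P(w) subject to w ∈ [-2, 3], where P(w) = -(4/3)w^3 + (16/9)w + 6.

-74/3

Differentiating, P'(w) = -4w^2 + 16/9; which vanishes at w = -2/3 and w = 2/3.
Evaluating at the critical points and endpoints: P(-2) = 118/9, P(-2/3) = 422/81, P(2/3) = 550/81, P(3) = -74/3.
So the minimum is P(3) = -74/3.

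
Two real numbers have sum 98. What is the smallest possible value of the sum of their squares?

With a + b = 98, a^2 + b^2 = a^2 + (98 − a)^2.
The derivative 2a − 2(98 − a) = 4a − 196 vanishes at a = 49; second derivative 4 > 0, a minimum.
The minimum is 2·(49)^2 = 4802.

4802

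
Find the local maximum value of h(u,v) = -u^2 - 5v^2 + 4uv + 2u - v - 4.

∂h/∂u = -2u + 4v + 2 = 0 and ∂h/∂v = 4u - 10v - 1 = 0, so (u, v) = (4, 3/2).
The Hessian has h_{uu} = -2, h_{vv} = -10, h_{uv} = 4, giving D = 4 > 0 with h_{uu} < 0, so the point is a local maximum.
h(4, 3/2) = -3/4.

-3/4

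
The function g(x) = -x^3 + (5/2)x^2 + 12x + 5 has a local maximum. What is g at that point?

73/2

g'(x) = -3x^2 + 5x + 12. Setting g'(x) = 0 gives x ∈ {-4/3, 3}.
Since g''(x) = -6x + 5, we get g''(-4/3) = 13 > 0 ⇒ local minimum; g''(3) = -13 < 0 ⇒ local maximum.
Thus g has its local maximum at x = 3, with value 73/2.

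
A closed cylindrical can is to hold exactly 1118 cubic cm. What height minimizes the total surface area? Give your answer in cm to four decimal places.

With radius r and height h, πr²h = 1118 so h = 1118/(πr²), and S(r) = 2πr² + 2πrh = 2πr² + 2·1118/r.
S'(r) = 4πr − 2·1118/r² = 0 ⇒ r³ = 1118/(2π), so r ≈ 5.6245 and h = 2r ≈ 11.2491.
S''(r) = 4π + 4·1118/r³ > 0, so this is the minimum; S ≈ 596.3150.

11.2491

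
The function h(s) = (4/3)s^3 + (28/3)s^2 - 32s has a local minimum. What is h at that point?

-1856/81

Critical points: h'(s) = 4s^2 + (56/3)s - 32 vanishes at s = -6, 4/3.
Second-derivative test with h''(s) = 8s + 56/3: h''(-6) = -88/3 < 0 ⇒ local maximum; h''(4/3) = 88/3 > 0 ⇒ local minimum.
The local minimum is h(4/3) = -1856/81.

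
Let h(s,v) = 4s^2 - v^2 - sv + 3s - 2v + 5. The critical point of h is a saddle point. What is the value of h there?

∂h/∂s = 8s - v + 3 = 0 and ∂h/∂v = -s - 2v - 2 = 0, so (s, v) = (-8/17, -13/17).
The Hessian has h_{ss} = 8, h_{vv} = -2, h_{sv} = -1, giving D = -17 < 0, so the point is a saddle point.
h(-8/17, -13/17) = 86/17.

86/17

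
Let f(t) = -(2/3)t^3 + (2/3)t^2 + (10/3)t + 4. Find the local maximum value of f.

f'(t) = -2t^2 + (4/3)t + 10/3 = 0 at t = -1, 5/3.
f''(t) = -4t + 4/3. f''(-1) = 16/3 > 0 ⇒ local minimum; f''(5/3) = -16/3 < 0 ⇒ local maximum.
Thus f has its local maximum at t = 5/3, with value 674/81.

674/81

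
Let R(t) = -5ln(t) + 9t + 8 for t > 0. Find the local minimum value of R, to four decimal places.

15.9389

R'(t) = -5/t + 9 = 0 gives t = 5/9.
R''(t) = 5/t², which is positive for t > 0, so this is a local minimum.
R(5/9) = -5·ln(5/9) + 5 + 8 ≈ 15.9389.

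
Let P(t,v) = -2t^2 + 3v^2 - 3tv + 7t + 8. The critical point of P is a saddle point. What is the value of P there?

∂P/∂t = -4t - 3v + 7 = 0 and ∂P/∂v = -3t + 6v = 0, so (t, v) = (14/11, 7/11).
The Hessian has P_{tt} = -4, P_{vv} = 6, P_{tv} = -3, giving D = -33 < 0, so the point is a saddle point.
P(14/11, 7/11) = 137/11.

137/11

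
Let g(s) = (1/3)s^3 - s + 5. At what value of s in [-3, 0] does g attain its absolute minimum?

-3

Differentiating, g'(s) = s^2 - 1; whose only zero in [-3, 0] is s = -1.
Candidates: g(-3) = -1, g(-1) = 17/3, g(0) = 5.
Hence the absolute minimum is -1 at s = -3.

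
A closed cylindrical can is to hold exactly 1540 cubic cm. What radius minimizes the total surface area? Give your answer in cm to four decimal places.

6.2582

With radius r and height h, πr²h = 1540 so h = 1540/(πr²), and S(r) = 2πr² + 2πrh = 2πr² + 2·1540/r.
S'(r) = 4πr − 2·1540/r² = 0 ⇒ r³ = 1540/(2π), so r ≈ 6.2582 and h = 2r ≈ 12.5163.
S''(r) = 4π + 4·1540/r³ > 0, so this is the minimum; S ≈ 738.2357.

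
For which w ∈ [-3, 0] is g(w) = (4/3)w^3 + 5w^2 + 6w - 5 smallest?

The derivative is 4w^2 + 10w + 6, which vanishes at w = -3/2 and w = -1.
Evaluating at the critical points and endpoints: g(-3) = -14; g(-3/2) = -29/4; g(-1) = -22/3; g(0) = -5.
The minimum over the interval is -14, attained at w = -3.

-3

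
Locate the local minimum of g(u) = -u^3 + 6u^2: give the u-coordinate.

0

g'(u) = -3u^2 + 12u. Setting g'(u) = 0 gives u ∈ {0, 4}.
Since g''(u) = -6u + 12, we get g''(0) = 12 > 0 ⇒ local minimum; g''(4) = -12 < 0 ⇒ local maximum.
So the local minimum value is g(0) = 0.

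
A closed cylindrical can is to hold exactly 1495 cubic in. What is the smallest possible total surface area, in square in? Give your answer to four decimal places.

723.7835

With radius r and height h, πr²h = 1495 so h = 1495/(πr²), and S(r) = 2πr² + 2πrh = 2πr² + 2·1495/r.
S'(r) = 4πr − 2·1495/r² = 0 ⇒ r³ = 1495/(2π), so r ≈ 6.1966 and h = 2r ≈ 12.3932.
S''(r) = 4π + 4·1495/r³ > 0, so this is the minimum; S ≈ 723.7835.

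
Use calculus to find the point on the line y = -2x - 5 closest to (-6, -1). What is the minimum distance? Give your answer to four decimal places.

3.5777

Minimize D(x)^2 = (x + 6)^2 + (-2x - 4)^2.
d/dx[D^2] = 2(x + 6) + 2·(-2)·(-2x - 4) = 0 ⇒ x = -14/5.
Then y = 3/5 and the distance is √(64/5) ≈ 3.5777.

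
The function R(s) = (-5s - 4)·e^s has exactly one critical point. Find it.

Differentiating with the product rule gives R'(s) = (-5s - 9)·e^s. Since e^s > 0, the only critical point is s = -9/5.
R''(-9/5) has the same sign as -5 < 0, so this is a local maximum.
R(-9/5) = (5)·e^(-9/5) ≈ 0.8265.

-9/5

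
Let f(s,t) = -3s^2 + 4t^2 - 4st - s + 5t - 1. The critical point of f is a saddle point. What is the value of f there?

∂f/∂s = -6s - 4t - 1 = 0 and ∂f/∂t = -4s + 8t + 5 = 0, so (s, t) = (3/16, -17/32).
The Hessian has f_{ss} = -6, f_{tt} = 8, f_{st} = -4, giving D = -64 < 0, so the point is a saddle point.
f(3/16, -17/32) = -155/64.

-155/64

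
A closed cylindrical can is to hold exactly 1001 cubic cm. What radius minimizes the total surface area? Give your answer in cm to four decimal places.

5.4211

With radius r and height h, πr²h = 1001 so h = 1001/(πr²), and S(r) = 2πr² + 2πrh = 2πr² + 2·1001/r.
S'(r) = 4πr − 2·1001/r² = 0 ⇒ r³ = 1001/(2π), so r ≈ 5.4211 and h = 2r ≈ 10.8421.
S''(r) = 4π + 4·1001/r³ > 0, so this is the minimum; S ≈ 553.9500.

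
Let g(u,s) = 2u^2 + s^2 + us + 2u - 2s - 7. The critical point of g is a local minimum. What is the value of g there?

-65/7

∂g/∂u = 4u + s + 2 = 0 and ∂g/∂s = u + 2s - 2 = 0, so (u, s) = (-6/7, 10/7).
The Hessian has g_{uu} = 4, g_{ss} = 2, g_{us} = 1, giving D = 7 > 0 with g_{uu} > 0, so the point is a local minimum.
g(-6/7, 10/7) = -65/7.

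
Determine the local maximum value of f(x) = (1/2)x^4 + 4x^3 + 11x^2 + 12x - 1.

f'(x) = 2x^3 + 12x^2 + 22x + 12 = 0 at x = -3, -2, -1.
Second-derivative test with f''(x) = 6x^2 + 24x + 22: f''(-3) = 4 > 0 ⇒ local minimum; f''(-2) = -2 < 0 ⇒ local maximum; f''(-1) = 4 > 0 ⇒ local minimum.
So the local maximum value is f(-2) = -5.

-5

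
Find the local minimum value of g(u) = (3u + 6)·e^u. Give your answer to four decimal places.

By the product rule, g'(u) = (3u + 9)·e^u. Since e^u > 0, the only critical point is u = -3.
g''(-3) has the same sign as 3 > 0, so this is a local minimum.
g(-3) = (-3)·e^(-3) ≈ -0.1494.

-0.1494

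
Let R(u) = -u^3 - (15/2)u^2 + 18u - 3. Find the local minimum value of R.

-165

R'(u) = -3u^2 - 15u + 18 = 0 at u = -6, 1.
Second-derivative test with R''(u) = -6u - 15: R''(-6) = 21 > 0 ⇒ local minimum; R''(1) = -21 < 0 ⇒ local maximum.
The local minimum is R(-6) = -165.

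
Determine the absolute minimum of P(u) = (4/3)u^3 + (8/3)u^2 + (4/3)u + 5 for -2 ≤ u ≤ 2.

The derivative is 4u^2 + (16/3)u + 4/3, which vanishes at u = -1 and u = -1/3.
Compare values at every candidate in [-2, 2]: P(-2) = 7/3; P(-1) = 5; P(-1/3) = 389/81; P(2) = 29.
So the minimum is P(-2) = 7/3.

7/3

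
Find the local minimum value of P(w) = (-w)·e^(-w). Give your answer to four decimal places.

By the product rule, P'(w) = (w - 1)·e^(-w). Since e^(-w) > 0, the only critical point is w = 1.
P''(1) has the same sign as 1 > 0, so this is a local minimum.
P(1) = (-1)·e^(-1) ≈ -0.3679.

-0.3679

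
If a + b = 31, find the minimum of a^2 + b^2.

961/2

With a + b = 31, a^2 + b^2 = a^2 + (31 − a)^2.
The derivative 2a − 2(31 − a) = 4a − 62 vanishes at a = 31/2; second derivative 4 > 0, a minimum.
The minimum is 2·(31/2)^2 = 961/2.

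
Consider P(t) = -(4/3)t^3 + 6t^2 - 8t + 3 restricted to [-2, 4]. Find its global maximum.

Differentiating, P'(t) = -4t^2 + 12t - 8; which vanishes at t = 1 and t = 2.
Compare values at every candidate in [-2, 4]: P(-2) = 161/3,  P(1) = -1/3,  P(2) = 1/3,  P(4) = -55/3.
Hence the absolute maximum is 161/3 at t = -2.

161/3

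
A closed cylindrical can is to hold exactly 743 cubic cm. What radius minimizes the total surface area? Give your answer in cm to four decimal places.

4.9084

With radius r and height h, πr²h = 743 so h = 743/(πr²), and S(r) = 2πr² + 2πrh = 2πr² + 2·743/r.
S'(r) = 4πr − 2·743/r² = 0 ⇒ r³ = 743/(2π), so r ≈ 4.9084 and h = 2r ≈ 9.8167.
S''(r) = 4π + 4·743/r³ > 0, so this is the minimum; S ≈ 454.1233.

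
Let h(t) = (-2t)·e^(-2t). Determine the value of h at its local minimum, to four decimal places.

-0.3679

Differentiating with the product rule gives h'(t) = (4t - 2)·e^(-2t). Since e^(-2t) > 0, the only critical point is t = 1/2.
h''(1/2) has the same sign as 4 > 0, so this is a local minimum.
h(1/2) = (-1)·e^(-1) ≈ -0.3679.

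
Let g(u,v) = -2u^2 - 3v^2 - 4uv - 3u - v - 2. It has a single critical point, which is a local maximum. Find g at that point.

1/8

∂g/∂u = -4u - 4v - 3 = 0 and ∂g/∂v = -4u - 6v - 1 = 0, so (u, v) = (-7/4, 1).
The Hessian has g_{uu} = -4, g_{vv} = -6, g_{uv} = -4, giving D = 8 > 0 with g_{uu} < 0, so the point is a local maximum.
g(-7/4, 1) = 1/8.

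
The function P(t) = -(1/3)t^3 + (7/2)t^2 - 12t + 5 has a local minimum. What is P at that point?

Critical points: P'(t) = -t^2 + 7t - 12 vanishes at t = 3, 4.
Second-derivative test with P''(t) = -2t + 7: P''(3) = 1 > 0 ⇒ local minimum; P''(4) = -1 < 0 ⇒ local maximum.
Thus P has its local minimum at t = 3, with value -17/2.

-17/2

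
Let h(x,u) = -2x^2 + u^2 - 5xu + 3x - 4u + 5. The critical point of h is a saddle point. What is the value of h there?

∂h/∂x = -4x - 5u + 3 = 0 and ∂h/∂u = -5x + 2u - 4 = 0, so (x, u) = (-14/33, 31/33).
The Hessian has h_{xx} = -4, h_{uu} = 2, h_{xu} = -5, giving D = -33 < 0, so the point is a saddle point.
h(-14/33, 31/33) = 82/33.

82/33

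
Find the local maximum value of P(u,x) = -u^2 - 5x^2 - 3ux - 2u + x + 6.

∂P/∂u = -2u - 3x - 2 = 0 and ∂P/∂x = -3u - 10x + 1 = 0, so (u, x) = (-23/11, 8/11).
The Hessian has P_{uu} = -2, P_{xx} = -10, P_{ux} = -3, giving D = 11 > 0 with P_{uu} < 0, so the point is a local maximum.
P(-23/11, 8/11) = 93/11.

93/11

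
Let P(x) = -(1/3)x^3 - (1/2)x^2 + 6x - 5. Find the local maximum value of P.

7/3

P'(x) = -x^2 - x + 6. Setting P'(x) = 0 gives x ∈ {-3, 2}.
P''(x) = -2x - 1. P''(-3) = 5 > 0 ⇒ local minimum; P''(2) = -5 < 0 ⇒ local maximum.
The local maximum is P(2) = 7/3.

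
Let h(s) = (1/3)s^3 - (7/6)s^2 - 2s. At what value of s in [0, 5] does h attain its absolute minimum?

h'(s) = s^2 - (7/3)s - 2, whose only zero in [0, 5] is s = 3.
Candidates: h(0) = 0,  h(3) = -15/2,  h(5) = 5/2.
The minimum over the interval is -15/2, attained at s = 3.

3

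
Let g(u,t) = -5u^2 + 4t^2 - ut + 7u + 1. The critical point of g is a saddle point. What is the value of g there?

277/81

∂g/∂u = -10u - t + 7 = 0 and ∂g/∂t = -u + 8t = 0, so (u, t) = (56/81, 7/81).
The Hessian has g_{uu} = -10, g_{tt} = 8, g_{ut} = -1, giving D = -81 < 0, so the point is a saddle point.
g(56/81, 7/81) = 277/81.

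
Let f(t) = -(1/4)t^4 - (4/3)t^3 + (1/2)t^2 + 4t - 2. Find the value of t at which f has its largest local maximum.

f'(t) = -t^3 - 4t^2 + t + 4 = 0 at t = -4, -1, 1.
f''(t) = -3t^2 - 8t + 1. f''(-4) = -15 < 0 ⇒ local maximum; f''(-1) = 6 > 0 ⇒ local minimum; f''(1) = -10 < 0 ⇒ local maximum.
The largest local maximum is f(-4) = 34/3.

-4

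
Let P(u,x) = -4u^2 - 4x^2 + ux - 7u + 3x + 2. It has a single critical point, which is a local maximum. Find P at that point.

337/63

∂P/∂u = -8u + x - 7 = 0 and ∂P/∂x = u - 8x + 3 = 0, so (u, x) = (-53/63, 17/63).
The Hessian has P_{uu} = -8, P_{xx} = -8, P_{ux} = 1, giving D = 63 > 0 with P_{uu} < 0, so the point is a local maximum.
P(-53/63, 17/63) = 337/63.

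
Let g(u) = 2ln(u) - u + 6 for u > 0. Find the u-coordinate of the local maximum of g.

2

g'(u) = 2/u − 1 = 0 gives u = 2.
g''(u) = -2/u², which is negative for u > 0, so this is a local maximum.
g(2) = 2·ln(2) - 2 + 6 ≈ 5.3863.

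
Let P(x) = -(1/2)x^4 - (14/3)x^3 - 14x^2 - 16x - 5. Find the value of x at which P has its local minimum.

-2

P'(x) = -2x^3 - 14x^2 - 28x - 16. Setting P'(x) = 0 gives x ∈ {-4, -2, -1}.
Second-derivative test with P''(x) = -6x^2 - 28x - 28: P''(-4) = -12 < 0 ⇒ local maximum; P''(-2) = 4 > 0 ⇒ local minimum; P''(-1) = -6 < 0 ⇒ local maximum.
Thus P has its local minimum at x = -2, with value 1/3.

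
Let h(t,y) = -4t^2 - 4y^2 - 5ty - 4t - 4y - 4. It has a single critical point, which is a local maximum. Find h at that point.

∂h/∂t = -8t - 5y - 4 = 0 and ∂h/∂y = -5t - 8y - 4 = 0, so (t, y) = (-4/13, -4/13).
The Hessian has h_{tt} = -8, h_{yy} = -8, h_{ty} = -5, giving D = 39 > 0 with h_{tt} < 0, so the point is a local maximum.
h(-4/13, -4/13) = -36/13.

-36/13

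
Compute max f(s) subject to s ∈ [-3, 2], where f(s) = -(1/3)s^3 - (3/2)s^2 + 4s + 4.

37/6

The derivative is -s^2 - 3s + 4, whose only zero in [-3, 2] is s = 1.
Candidates: f(-3) = -25/2; f(1) = 37/6; f(2) = 10/3.
The maximum over the interval is 37/6, attained at s = 1.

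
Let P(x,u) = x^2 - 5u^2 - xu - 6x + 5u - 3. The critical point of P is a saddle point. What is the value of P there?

-248/21

∂P/∂x = 2x - u - 6 = 0 and ∂P/∂u = -x - 10u + 5 = 0, so (x, u) = (65/21, 4/21).
The Hessian has P_{xx} = 2, P_{uu} = -10, P_{xu} = -1, giving D = -21 < 0, so the point is a saddle point.
P(65/21, 4/21) = -248/21.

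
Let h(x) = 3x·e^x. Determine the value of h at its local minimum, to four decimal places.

h'(x) = 3·e^x + (3x)·1·e^x = (3x + 3)·e^x. Since e^x > 0, the only critical point is x = -1.
h''(-1) has the same sign as 3 > 0, so this is a local minimum.
h(-1) = (-3)·e^(-1) ≈ -1.1036.

-1.1036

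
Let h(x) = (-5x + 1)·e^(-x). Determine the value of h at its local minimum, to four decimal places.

-1.5060

h'(x) = (-5)·e^(-x) + (-5x + 1)·(-1)·e^(-x) = (5x - 6)·e^(-x). Since e^(-x) > 0, the only critical point is x = 6/5.
h''(6/5) has the same sign as 5 > 0, so this is a local minimum.
h(6/5) = (-5)·e^(-6/5) ≈ -1.5060.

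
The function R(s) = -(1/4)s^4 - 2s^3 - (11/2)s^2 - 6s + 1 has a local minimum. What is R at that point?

3

R'(s) = -s^3 - 6s^2 - 11s - 6. Setting R'(s) = 0 gives s ∈ {-3, -2, -1}.
Since R''(s) = -3s^2 - 12s - 11, we get R''(-3) = -2 < 0 ⇒ local maximum; R''(-2) = 1 > 0 ⇒ local minimum; R''(-1) = -2 < 0 ⇒ local maximum.
Thus R has its local minimum at s = -2, with value 3.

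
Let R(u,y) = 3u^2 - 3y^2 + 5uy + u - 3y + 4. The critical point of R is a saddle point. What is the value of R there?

283/61

∂R/∂u = 6u + 5y + 1 = 0 and ∂R/∂y = 5u - 6y - 3 = 0, so (u, y) = (9/61, -23/61).
The Hessian has R_{uu} = 6, R_{yy} = -6, R_{uy} = 5, giving D = -61 < 0, so the point is a saddle point.
R(9/61, -23/61) = 283/61.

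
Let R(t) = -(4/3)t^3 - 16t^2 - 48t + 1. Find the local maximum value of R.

131/3

R'(t) = -4t^2 - 32t - 48 = 0 at t = -6, -2.
Since R''(t) = -8t - 32, we get R''(-6) = 16 > 0 ⇒ local minimum; R''(-2) = -16 < 0 ⇒ local maximum.
The local maximum is R(-2) = 131/3.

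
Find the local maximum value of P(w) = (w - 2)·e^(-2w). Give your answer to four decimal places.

0.0034

By the product rule, P'(w) = (-2w + 5)·e^(-2w). Since e^(-2w) > 0, the only critical point is w = 5/2.
P''(5/2) has the same sign as -2 < 0, so this is a local maximum.
P(5/2) = (1/2)·e^(-5) ≈ 0.0034.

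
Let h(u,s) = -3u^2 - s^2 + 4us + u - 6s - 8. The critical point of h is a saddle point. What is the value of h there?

∂h/∂u = -6u + 4s + 1 = 0 and ∂h/∂s = 4u - 2s - 6 = 0, so (u, s) = (11/2, 8).
The Hessian has h_{uu} = -6, h_{ss} = -2, h_{us} = 4, giving D = -4 < 0, so the point is a saddle point.
h(11/2, 8) = -117/4.

-117/4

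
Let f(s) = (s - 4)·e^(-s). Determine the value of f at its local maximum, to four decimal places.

f'(s) = 1·e^(-s) + (s - 4)·(-1)·e^(-s) = (-s + 5)·e^(-s). Since e^(-s) > 0, the only critical point is s = 5.
f''(5) has the same sign as -1 < 0, so this is a local maximum.
f(5) = (1)·e^(-5) ≈ 0.0067.

0.0067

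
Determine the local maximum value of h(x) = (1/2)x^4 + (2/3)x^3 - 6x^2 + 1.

h'(x) = 2x^3 + 2x^2 - 12x. Setting h'(x) = 0 gives x ∈ {-3, 0, 2}.
Since h''(x) = 6x^2 + 4x - 12, we get h''(-3) = 30 > 0 ⇒ local minimum; h''(0) = -12 < 0 ⇒ local maximum; h''(2) = 20 > 0 ⇒ local minimum.
The local maximum is h(0) = 1.

1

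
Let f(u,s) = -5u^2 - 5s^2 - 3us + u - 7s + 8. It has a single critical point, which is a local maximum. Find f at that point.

999/91

∂f/∂u = -10u - 3s + 1 = 0 and ∂f/∂s = -3u - 10s - 7 = 0, so (u, s) = (31/91, -73/91).
The Hessian has f_{uu} = -10, f_{ss} = -10, f_{us} = -3, giving D = 91 > 0 with f_{uu} < 0, so the point is a local maximum.
f(31/91, -73/91) = 999/91.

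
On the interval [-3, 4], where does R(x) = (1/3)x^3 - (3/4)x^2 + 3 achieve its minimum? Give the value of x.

Differentiating, R'(x) = x^2 - (3/2)x; which vanishes at x = 0 and x = 3/2.
Evaluating at the critical points and endpoints: R(-3) = -51/4; R(0) = 3; R(3/2) = 39/16; R(4) = 37/3.
Hence the absolute minimum is -51/4 at x = -3.

-3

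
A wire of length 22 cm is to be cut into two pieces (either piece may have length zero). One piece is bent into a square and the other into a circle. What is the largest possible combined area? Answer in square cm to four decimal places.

Let x be the length used for the square. Square side x/4; circle radius (22−x)/(2π).
A(x) = (x/4)² + π·((22−x)/(2π))² = x²/16 + (22−x)²/(4π) for 0 ≤ x ≤ 22. A'(x) = x/8 − (22−x)/(2π) = 0 gives x = 4·22/(π+4) ≈ 12.3222.
A'' > 0, so the interior critical point is a minimum; the maximum is at an endpoint. A(0) = 38.5155 and A(22) = 30.2500, so the largest area is 38.5155.

38.5155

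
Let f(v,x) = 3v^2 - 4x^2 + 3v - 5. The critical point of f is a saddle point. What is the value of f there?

-23/4

∂f/∂v = 6v + 3 = 0 and ∂f/∂x = -8x = 0, so (v, x) = (-1/2, 0).
The Hessian has f_{vv} = 6, f_{xx} = -8, f_{vx} = 0, giving D = -48 < 0, so the point is a saddle point.
f(-1/2, 0) = -23/4.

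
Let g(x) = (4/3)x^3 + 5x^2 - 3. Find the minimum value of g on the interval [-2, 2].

The derivative is 4x^2 + 10x, whose only zero in [-2, 2] is x = 0.
Candidates: g(-2) = 19/3; g(0) = -3; g(2) = 83/3.
Hence the absolute minimum is -3 at x = 0.

-3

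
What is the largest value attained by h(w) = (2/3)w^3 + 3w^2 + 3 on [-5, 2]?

h'(w) = 2w^2 + 6w, which vanishes at w = -3 and w = 0.
Compare values at every candidate in [-5, 2]: h(-5) = -16/3, h(-3) = 12, h(0) = 3, h(2) = 61/3.
The maximum over the interval is 61/3, attained at w = 2.

61/3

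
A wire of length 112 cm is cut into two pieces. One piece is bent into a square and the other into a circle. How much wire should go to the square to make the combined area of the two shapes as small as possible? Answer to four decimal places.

62.7311

Let x be the length used for the square. Square side x/4; circle radius (112−x)/(2π).
A(x) = (x/4)² + π·((112−x)/(2π))² = x²/16 + (112−x)²/(4π) for 0 ≤ x ≤ 112. A'(x) = x/8 − (112−x)/(2π) = 0 gives x = 4·112/(π+4) ≈ 62.7311.
A'' = 1/8 + 1/(2π) > 0, so this gives the minimum combined area; x ≈ 62.7311 cm to the square.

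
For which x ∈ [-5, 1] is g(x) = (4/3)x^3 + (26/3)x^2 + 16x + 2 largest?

1

Differentiating, g'(x) = 4x^2 + (52/3)x + 16; which vanishes at x = -3 and x = -4/3.
Candidates: g(-5) = -28, g(-3) = -4, g(-4/3) = -574/81, g(1) = 28.
So the maximum is g(1) = 28.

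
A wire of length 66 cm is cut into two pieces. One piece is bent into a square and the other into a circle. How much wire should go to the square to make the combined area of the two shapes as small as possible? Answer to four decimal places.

Let x be the length used for the square. Square side x/4; circle radius (66−x)/(2π).
A(x) = (x/4)² + π·((66−x)/(2π))² = x²/16 + (66−x)²/(4π) for 0 ≤ x ≤ 66. A'(x) = x/8 − (66−x)/(2π) = 0 gives x = 4·66/(π+4) ≈ 36.9665.
A'' = 1/8 + 1/(2π) > 0, so this gives the minimum combined area; x ≈ 36.9665 cm to the square.

36.9665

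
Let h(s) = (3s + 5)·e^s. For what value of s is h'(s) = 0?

-8/3

h'(s) = 3·e^s + (3s + 5)·1·e^s = (3s + 8)·e^s. Since e^s > 0, the only critical point is s = -8/3.
h''(-8/3) has the same sign as 3 > 0, so this is a local minimum.
h(-8/3) = (-3)·e^(-8/3) ≈ -0.2085.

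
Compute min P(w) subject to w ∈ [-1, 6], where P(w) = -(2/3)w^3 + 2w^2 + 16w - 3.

P'(w) = -2w^2 + 4w + 16, whose only zero in [-1, 6] is w = 4.
Candidates: P(-1) = -49/3, P(4) = 151/3, P(6) = 21.
Hence the absolute minimum is -49/3 at w = -1.

-49/3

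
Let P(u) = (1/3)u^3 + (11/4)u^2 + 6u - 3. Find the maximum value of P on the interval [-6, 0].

-3

P'(u) = u^2 + (11/2)u + 6, which vanishes at u = -4 and u = -3/2.
Evaluating at the critical points and endpoints: P(-6) = -12, P(-4) = -13/3, P(-3/2) = -111/16, P(0) = -3.
So the maximum is P(0) = -3.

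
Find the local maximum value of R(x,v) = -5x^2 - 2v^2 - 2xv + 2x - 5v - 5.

-3/4

∂R/∂x = -10x - 2v + 2 = 0 and ∂R/∂v = -2x - 4v - 5 = 0, so (x, v) = (1/2, -3/2).
The Hessian has R_{xx} = -10, R_{vv} = -4, R_{xv} = -2, giving D = 36 > 0 with R_{xx} < 0, so the point is a local maximum.
R(1/2, -3/2) = -3/4.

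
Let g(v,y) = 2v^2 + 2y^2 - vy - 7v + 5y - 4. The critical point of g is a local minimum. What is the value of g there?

∂g/∂v = 4v - y - 7 = 0 and ∂g/∂y = -v + 4y + 5 = 0, so (v, y) = (23/15, -13/15).
The Hessian has g_{vv} = 4, g_{yy} = 4, g_{vy} = -1, giving D = 15 > 0 with g_{vv} > 0, so the point is a local minimum.
g(23/15, -13/15) = -173/15.

-173/15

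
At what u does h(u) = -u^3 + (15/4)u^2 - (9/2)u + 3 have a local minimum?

1

h'(u) = -3u^2 + (15/2)u - 9/2. Setting h'(u) = 0 gives u ∈ {1, 3/2}.
h''(u) = -6u + 15/2. h''(1) = 3/2 > 0 ⇒ local minimum; h''(3/2) = -3/2 < 0 ⇒ local maximum.
Thus h has its local minimum at u = 1, with value 5/4.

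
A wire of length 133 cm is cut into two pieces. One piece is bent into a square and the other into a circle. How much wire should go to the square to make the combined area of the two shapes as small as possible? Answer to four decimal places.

Let x be the length used for the square. Square side x/4; circle radius (133−x)/(2π).
A(x) = (x/4)² + π·((133−x)/(2π))² = x²/16 + (133−x)²/(4π) for 0 ≤ x ≤ 133. A'(x) = x/8 − (133−x)/(2π) = 0 gives x = 4·133/(π+4) ≈ 74.4932.
A'' = 1/8 + 1/(2π) > 0, so this gives the minimum combined area; x ≈ 74.4932 cm to the square.

74.4932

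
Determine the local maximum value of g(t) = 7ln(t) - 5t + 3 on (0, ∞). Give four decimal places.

-1.6447

g'(t) = 7/t − 5 = 0 gives t = 7/5.
g''(t) = -7/t², which is negative for t > 0, so this is a local maximum.
g(7/5) = 7·ln(7/5) - 7 + 3 ≈ -1.6447.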